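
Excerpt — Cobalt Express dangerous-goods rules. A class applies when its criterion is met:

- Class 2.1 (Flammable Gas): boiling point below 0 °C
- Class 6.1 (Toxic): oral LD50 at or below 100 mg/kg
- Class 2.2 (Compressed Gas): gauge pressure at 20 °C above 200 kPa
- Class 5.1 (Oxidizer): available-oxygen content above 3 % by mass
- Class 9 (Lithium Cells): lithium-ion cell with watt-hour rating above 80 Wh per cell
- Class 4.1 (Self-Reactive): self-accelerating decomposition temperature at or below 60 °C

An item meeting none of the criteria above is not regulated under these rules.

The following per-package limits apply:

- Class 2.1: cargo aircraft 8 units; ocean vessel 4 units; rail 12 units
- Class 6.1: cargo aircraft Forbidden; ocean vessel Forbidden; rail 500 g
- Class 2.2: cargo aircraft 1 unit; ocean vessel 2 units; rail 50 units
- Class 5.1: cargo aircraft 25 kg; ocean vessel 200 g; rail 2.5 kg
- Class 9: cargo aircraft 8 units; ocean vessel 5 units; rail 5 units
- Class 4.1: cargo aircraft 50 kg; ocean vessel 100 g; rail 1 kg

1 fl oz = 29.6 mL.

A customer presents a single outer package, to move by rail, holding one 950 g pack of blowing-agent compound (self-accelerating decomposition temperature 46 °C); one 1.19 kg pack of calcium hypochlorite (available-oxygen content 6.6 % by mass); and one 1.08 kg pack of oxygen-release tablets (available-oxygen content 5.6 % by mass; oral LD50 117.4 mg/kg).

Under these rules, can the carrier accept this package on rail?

Yes

Self-accelerating decomposition temperature 46 °C meets the Class 4.1 criterion (Self-Reactive), so the blowing-agent compound is Class 4.1.
With available-oxygen content 6.6 % by mass (> 3 % by mass), the calcium hypochlorite falls in Class 5.1.
Oxygen-release tablets: available-oxygen content 5.6 % by mass > 3 % by mass → Class 5.1 (Oxidizer).
Total Class 5.1: 1.19 kg + 1.08 kg = 2.27 kg.
That is within the Class 5.1 rail limit of 2.5 kg.
Class 4.1 quantity: 950 g.
950 g is within the rail limit of 1 kg for Class 4.1.
Every hazard class is within its rail limit and no segregation rule is violated.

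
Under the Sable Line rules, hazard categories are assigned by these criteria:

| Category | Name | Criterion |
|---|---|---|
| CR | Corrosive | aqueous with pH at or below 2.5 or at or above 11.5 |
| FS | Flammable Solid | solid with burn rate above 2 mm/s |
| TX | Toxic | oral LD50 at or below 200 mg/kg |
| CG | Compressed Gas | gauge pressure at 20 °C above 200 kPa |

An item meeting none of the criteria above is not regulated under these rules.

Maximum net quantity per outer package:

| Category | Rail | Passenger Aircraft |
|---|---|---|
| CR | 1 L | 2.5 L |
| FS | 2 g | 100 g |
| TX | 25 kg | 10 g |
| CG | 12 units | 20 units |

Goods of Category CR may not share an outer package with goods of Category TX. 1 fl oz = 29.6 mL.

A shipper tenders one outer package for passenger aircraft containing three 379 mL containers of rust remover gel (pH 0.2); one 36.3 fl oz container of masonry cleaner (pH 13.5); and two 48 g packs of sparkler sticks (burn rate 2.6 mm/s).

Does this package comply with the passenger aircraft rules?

Yes

Rust remover gel: pH 0.2 ≤ 2.5 → Category CR (Corrosive).
Masonry cleaner: pH 13.5 ≥ 11.5 → Category CR (Corrosive).
With burn rate 2.6 mm/s (> 2 mm/s), the sparkler sticks fall in Category FS.
Category CR net quantity: (three 379 mL containers = 1.137 L) + (one 36.3 fl oz container = 1074.48 mL) = 2211.48 mL.
That is within the Category CR passenger aircraft limit of 2.5 L.
Category FS quantity: two 48 g packs = 96 g.
That is within the Category FS passenger aircraft limit of 100 g.
The segregation rule (Category CR with Category TX) does not apply to Category CR with Category FS.
Every hazard category is within its passenger aircraft limit and no segregation rule is violated.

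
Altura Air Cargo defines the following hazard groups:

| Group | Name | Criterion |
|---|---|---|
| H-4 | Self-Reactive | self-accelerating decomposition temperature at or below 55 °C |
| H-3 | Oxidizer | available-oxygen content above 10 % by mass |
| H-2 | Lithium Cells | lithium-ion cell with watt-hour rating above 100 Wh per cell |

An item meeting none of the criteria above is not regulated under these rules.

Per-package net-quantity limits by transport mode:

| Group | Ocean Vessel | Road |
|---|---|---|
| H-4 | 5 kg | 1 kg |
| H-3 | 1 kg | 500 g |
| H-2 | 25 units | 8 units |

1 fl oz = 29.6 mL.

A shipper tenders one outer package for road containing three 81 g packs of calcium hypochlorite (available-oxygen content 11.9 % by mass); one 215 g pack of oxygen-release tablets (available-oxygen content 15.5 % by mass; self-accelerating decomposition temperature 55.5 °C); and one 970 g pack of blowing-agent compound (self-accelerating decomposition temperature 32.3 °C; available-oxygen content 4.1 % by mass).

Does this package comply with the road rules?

Available-oxygen content 11.9 % by mass meets the Group H-3 criterion (Oxidizer), so the calcium hypochlorite is Group H-3.
Oxygen-release tablets: available-oxygen content 15.5 % by mass > 10 % by mass → Group H-3 (Oxidizer).
The blowing-agent compound has self-accelerating decomposition temperature 32.3 °C, which is ≤ 55 °C, so it is Group H-4 (Self-Reactive).
Group H-3 net quantity: (three 81 g packs = 243 g) + 215 g = 458 g.
That is within the Group H-3 road limit of 500 g.
Group H-4 quantity: 970 g.
970 g ≤ 1 kg (road limit, Group H-4) — within limit.
Every hazard group is within its road limit and no segregation rule is violated.

Yes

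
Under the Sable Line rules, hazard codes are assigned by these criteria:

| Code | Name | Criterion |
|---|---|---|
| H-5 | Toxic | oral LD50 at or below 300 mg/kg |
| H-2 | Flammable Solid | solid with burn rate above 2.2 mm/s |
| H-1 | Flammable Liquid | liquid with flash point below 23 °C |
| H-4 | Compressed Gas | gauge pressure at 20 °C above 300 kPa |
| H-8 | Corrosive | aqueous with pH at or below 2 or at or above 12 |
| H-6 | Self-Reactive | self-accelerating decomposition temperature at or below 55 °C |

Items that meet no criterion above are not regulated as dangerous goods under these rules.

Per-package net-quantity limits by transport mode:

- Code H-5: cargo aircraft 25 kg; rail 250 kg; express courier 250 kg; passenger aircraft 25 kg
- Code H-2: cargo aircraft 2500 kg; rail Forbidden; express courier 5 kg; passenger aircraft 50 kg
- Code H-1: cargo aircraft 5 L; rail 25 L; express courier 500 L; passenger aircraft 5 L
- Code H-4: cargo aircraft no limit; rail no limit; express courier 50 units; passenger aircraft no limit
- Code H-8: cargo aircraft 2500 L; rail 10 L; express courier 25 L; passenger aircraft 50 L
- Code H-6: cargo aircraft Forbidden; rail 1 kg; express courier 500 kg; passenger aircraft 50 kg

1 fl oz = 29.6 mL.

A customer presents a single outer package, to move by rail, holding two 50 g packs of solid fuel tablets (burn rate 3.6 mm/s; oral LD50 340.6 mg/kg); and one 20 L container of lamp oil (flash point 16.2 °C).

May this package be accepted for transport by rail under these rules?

Solid fuel tablets: burn rate 3.6 mm/s > 2.2 mm/s → Code H-2 (Flammable Solid).
Lamp oil: flash point 16.2 °C < 23 °C → Code H-1 (Flammable Liquid).
Code H-1 quantity: 20 L.
That is within the Code H-1 rail limit of 25 L.
Code H-2 quantity: two 50 g packs = 100 g.
Code H-2 is Forbidden by rail.

No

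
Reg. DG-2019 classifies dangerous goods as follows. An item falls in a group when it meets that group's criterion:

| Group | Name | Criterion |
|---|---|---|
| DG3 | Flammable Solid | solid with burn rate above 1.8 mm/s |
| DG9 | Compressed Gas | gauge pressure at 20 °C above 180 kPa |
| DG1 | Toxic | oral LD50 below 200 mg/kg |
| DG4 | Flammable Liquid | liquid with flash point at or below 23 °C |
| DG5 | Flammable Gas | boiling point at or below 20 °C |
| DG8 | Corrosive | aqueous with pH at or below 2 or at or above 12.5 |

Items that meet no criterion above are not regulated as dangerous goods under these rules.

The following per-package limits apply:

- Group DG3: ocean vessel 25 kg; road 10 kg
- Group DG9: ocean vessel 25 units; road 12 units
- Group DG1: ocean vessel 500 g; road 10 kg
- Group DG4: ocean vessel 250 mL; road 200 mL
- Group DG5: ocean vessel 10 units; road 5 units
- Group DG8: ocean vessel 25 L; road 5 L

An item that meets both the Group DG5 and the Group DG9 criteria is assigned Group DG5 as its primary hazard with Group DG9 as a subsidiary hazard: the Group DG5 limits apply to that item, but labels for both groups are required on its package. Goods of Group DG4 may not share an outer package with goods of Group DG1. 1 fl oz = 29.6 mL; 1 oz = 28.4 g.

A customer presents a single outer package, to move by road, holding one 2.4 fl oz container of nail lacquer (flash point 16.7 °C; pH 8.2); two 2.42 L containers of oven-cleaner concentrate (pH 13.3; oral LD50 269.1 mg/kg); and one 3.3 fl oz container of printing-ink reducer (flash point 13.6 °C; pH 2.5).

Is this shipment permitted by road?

Yes

The nail lacquer has flash point 16.7 °C, which is ≤ 23 °C, so it is Group DG4 (Flammable Liquid).
Oven-cleaner concentrate: pH 13.3 ≥ 12.5 → Group DG8 (Corrosive).
Flash point 13.6 °C meets the Group DG4 criterion (Flammable Liquid), so the printing-ink reducer is Group DG4.
Total Group DG4: (one 2.4 fl oz container = 71.04 mL) + (one 3.3 fl oz container = 97.68 mL) = 168.72 mL.
168.72 mL ≤ 200 mL (road limit, Group DG4) — within limit.
Group DG8 quantity: two 2.42 L containers = 4.84 L.
4.84 L ≤ 5 L (road limit, Group DG8) — within limit.
The segregation rule (Group DG4 with Group DG1) does not apply to Group DG4 with Group DG8.
Every hazard group is within its road limit and no segregation rule is violated.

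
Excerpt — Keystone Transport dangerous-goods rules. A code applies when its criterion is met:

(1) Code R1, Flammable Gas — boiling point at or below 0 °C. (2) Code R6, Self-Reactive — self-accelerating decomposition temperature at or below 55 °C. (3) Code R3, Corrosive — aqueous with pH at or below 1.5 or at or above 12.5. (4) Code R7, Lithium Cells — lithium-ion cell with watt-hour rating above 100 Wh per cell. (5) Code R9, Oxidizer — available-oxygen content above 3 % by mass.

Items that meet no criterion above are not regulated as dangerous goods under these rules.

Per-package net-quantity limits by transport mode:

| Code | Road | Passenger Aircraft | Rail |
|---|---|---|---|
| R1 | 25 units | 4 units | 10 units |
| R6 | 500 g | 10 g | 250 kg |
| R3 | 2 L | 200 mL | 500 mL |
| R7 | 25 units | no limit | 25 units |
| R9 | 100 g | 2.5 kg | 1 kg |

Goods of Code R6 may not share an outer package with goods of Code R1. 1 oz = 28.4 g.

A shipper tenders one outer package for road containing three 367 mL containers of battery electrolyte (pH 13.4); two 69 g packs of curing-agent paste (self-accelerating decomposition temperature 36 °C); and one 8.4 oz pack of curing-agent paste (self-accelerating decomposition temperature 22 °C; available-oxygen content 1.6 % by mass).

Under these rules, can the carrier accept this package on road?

Yes

Battery electrolyte: pH 13.4 ≥ 12.5 → Code R3 (Corrosive).
Curing-agent paste: self-accelerating decomposition temperature 36 °C ≤ 55 °C → Code R6 (Self-Reactive).
Self-accelerating decomposition temperature 22 °C meets the Code R6 criterion (Self-Reactive), so the curing-agent paste is Code R6.
Code R6 net quantity: (two 69 g packs = 138 g) + (one 8.4 oz pack = 238.56 g) = 376.56 g.
376.56 g ≤ 500 g (road limit, Code R6) — within limit.
Code R3 quantity: three 367 mL containers = 1.101 L.
That is within the Code R3 road limit of 2 L.
The segregation rule (Code R6 with Code R1) does not apply to Code R6 with Code R3.
Every hazard code is within its road limit and no segregation rule is violated.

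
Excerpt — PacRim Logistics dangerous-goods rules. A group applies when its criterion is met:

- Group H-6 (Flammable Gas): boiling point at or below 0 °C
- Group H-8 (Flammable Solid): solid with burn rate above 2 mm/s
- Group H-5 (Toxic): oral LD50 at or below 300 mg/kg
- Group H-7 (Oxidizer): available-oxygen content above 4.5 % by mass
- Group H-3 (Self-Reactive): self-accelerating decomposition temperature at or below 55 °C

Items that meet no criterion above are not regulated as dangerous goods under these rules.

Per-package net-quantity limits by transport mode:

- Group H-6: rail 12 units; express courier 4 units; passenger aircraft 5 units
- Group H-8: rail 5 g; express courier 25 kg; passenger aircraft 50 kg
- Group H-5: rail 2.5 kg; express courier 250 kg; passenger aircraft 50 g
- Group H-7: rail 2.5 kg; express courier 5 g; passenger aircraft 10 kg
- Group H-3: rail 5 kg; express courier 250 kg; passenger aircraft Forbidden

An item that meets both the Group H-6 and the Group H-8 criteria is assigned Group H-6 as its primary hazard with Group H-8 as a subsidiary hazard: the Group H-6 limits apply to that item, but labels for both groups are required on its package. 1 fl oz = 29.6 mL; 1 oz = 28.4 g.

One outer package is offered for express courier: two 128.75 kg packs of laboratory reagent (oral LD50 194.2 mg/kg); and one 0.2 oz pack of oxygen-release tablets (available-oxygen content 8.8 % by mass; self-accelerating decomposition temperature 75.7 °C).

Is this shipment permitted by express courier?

No

With oral LD50 194.2 mg/kg (≤ 300 mg/kg), the laboratory reagent falls in Group H-5.
The oxygen-release tablets have available-oxygen content 8.8 % by mass, which is > 4.5 % by mass, so they are Group H-7 (Oxidizer).
Group H-5 quantity: two 128.75 kg packs = 257.5 kg.
That exceeds the Group H-5 express courier limit of 250 kg.
Group H-7 quantity: one 0.2 oz pack = 5.68 g.
5.68 g > 5 g (express courier limit, Group H-7) — over the limit.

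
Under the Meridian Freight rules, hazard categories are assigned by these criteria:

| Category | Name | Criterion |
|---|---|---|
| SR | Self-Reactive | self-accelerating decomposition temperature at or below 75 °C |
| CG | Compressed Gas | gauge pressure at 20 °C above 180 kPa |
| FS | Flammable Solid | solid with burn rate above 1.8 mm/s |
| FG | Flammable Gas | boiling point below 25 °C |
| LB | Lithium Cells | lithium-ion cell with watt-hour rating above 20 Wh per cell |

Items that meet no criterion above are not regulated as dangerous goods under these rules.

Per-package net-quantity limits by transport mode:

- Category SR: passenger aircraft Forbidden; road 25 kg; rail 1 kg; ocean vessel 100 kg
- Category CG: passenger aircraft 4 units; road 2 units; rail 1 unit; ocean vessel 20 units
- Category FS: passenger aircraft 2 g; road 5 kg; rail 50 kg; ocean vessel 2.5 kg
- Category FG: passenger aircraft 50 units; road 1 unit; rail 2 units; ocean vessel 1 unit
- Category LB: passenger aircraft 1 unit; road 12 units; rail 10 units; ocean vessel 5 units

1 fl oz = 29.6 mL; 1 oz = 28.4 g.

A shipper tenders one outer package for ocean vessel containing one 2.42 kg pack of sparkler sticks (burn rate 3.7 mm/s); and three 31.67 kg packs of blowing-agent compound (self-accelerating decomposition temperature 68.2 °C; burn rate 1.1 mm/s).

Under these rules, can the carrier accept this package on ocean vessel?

Burn rate 3.7 mm/s meets the Category FS criterion (Flammable Solid), so the sparkler sticks are Category FS.
The blowing-agent compound has self-accelerating decomposition temperature 68.2 °C, which is ≤ 75 °C, so it is Category SR (Self-Reactive).
Category FS quantity: 2.42 kg.
2.42 kg is within the ocean vessel limit of 2.5 kg for Category FS.
Category SR quantity: three 31.67 kg packs = 95.01 kg.
95.01 kg ≤ 100 kg (ocean vessel limit, Category SR) — within limit.
Every hazard category is within its ocean vessel limit and no segregation rule is violated.

Yes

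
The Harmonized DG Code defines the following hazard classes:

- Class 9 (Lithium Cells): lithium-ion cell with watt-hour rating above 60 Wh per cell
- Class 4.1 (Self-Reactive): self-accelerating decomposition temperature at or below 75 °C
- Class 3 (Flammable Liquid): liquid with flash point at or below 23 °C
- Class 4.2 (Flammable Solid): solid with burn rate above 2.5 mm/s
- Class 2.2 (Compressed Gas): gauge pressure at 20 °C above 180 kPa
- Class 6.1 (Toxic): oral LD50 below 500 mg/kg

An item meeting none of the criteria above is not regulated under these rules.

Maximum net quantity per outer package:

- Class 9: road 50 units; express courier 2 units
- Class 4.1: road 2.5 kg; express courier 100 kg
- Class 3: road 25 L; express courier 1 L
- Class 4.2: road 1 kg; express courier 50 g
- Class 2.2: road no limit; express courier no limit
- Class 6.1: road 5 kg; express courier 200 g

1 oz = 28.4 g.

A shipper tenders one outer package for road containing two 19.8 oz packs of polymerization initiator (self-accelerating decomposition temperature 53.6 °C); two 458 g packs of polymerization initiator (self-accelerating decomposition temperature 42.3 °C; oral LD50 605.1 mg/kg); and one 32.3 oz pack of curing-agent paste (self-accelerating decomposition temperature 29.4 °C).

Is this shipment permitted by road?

Self-accelerating decomposition temperature 53.6 °C meets the Class 4.1 criterion (Self-Reactive), so the polymerization initiator is Class 4.1.
The polymerization initiator has self-accelerating decomposition temperature 42.3 °C, which is ≤ 75 °C, so it is Class 4.1 (Self-Reactive).
Curing-agent paste: self-accelerating decomposition temperature 29.4 °C ≤ 75 °C → Class 4.1 (Self-Reactive).
Total Class 4.1: (two 19.8 oz packs = 1124.64 g) + (two 458 g packs = 916 g) + (one 32.3 oz pack = 917.32 g) = 2957.96 g.
That exceeds the Class 4.1 road limit of 2.5 kg.

No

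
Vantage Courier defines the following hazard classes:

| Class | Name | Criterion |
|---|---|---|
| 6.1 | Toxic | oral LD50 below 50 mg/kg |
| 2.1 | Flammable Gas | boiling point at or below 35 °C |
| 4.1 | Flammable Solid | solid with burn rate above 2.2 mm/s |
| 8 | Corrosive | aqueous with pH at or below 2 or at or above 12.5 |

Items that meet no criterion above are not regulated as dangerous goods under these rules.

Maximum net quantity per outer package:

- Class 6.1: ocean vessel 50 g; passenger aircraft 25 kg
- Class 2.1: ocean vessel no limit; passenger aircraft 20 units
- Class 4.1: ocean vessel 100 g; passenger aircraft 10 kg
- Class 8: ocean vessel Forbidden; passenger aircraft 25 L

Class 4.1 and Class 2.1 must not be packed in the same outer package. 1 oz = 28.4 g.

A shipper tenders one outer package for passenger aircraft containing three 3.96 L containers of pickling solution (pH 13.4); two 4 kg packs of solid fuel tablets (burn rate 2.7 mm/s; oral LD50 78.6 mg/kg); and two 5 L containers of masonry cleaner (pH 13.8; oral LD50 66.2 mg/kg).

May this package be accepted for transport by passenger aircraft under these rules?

Yes

With pH 13.4 (≥ 12.5), the pickling solution falls in Class 8.
The solid fuel tablets have burn rate 2.7 mm/s, which is > 2.2 mm/s, so they are Class 4.1 (Flammable Solid).
The masonry cleaner has pH 13.8, which is ≥ 12.5, so it is Class 8 (Corrosive).
Class 4.1 quantity: two 4 kg packs = 8 kg.
8 kg is within the passenger aircraft limit of 10 kg for Class 4.1.
Class 8 net quantity: (three 3.96 L containers = 11.88 L) + (two 5 L containers = 10 L) = 21.88 L.
21.88 L is within the passenger aircraft limit of 25 L for Class 8.
The segregation rule (Class 4.1 with Class 2.1) does not apply to Class 4.1 with Class 8.
Every hazard class is within its passenger aircraft limit and no segregation rule is violated.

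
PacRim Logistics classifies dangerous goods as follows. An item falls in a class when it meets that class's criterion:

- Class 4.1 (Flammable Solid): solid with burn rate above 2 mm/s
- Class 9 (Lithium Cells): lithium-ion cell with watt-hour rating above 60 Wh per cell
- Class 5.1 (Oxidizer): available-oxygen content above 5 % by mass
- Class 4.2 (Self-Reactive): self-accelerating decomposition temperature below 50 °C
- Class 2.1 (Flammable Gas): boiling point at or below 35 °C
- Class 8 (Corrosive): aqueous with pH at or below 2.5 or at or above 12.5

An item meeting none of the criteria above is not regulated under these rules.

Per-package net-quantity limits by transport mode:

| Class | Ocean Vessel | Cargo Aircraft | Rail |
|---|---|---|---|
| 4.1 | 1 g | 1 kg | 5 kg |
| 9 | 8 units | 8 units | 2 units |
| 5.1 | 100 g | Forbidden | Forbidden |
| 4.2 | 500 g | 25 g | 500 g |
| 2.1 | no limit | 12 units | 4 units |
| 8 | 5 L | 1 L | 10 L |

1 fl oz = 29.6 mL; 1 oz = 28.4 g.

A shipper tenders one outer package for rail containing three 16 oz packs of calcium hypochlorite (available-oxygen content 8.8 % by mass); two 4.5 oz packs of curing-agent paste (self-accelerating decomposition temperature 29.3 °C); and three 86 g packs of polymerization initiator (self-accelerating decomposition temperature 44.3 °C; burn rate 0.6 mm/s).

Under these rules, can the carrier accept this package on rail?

No

Calcium hypochlorite: available-oxygen content 8.8 % by mass > 5 % by mass → Class 5.1 (Oxidizer).
Curing-agent paste: self-accelerating decomposition temperature 29.3 °C < 50 °C → Class 4.2 (Self-Reactive).
Polymerization initiator: self-accelerating decomposition temperature 44.3 °C < 50 °C → Class 4.2 (Self-Reactive).
Class 5.1 quantity: three 16 oz packs = 1363.2 g.
By rail, Class 5.1 is Forbidden regardless of quantity.
Class 4.2 net quantity: (two 4.5 oz packs = 255.6 g) + (three 86 g packs = 258 g) = 513.6 g.
That exceeds the Class 4.2 rail limit of 500 g.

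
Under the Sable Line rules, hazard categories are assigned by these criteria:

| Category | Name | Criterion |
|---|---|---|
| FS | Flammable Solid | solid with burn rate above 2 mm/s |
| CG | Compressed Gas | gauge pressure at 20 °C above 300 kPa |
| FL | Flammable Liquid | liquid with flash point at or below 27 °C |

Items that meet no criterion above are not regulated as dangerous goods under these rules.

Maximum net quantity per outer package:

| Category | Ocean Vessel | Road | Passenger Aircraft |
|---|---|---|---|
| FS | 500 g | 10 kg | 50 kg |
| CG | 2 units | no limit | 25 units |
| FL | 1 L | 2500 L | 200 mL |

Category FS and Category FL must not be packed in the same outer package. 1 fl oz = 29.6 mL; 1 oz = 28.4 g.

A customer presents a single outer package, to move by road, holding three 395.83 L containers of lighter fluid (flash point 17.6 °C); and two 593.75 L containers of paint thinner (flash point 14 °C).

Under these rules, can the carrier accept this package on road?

Yes

The lighter fluid has flash point 17.6 °C, which is ≤ 27 °C, so it is Category FL (Flammable Liquid).
The paint thinner has flash point 14 °C, which is ≤ 27 °C, so it is Category FL (Flammable Liquid).
Total Category FL: (three 395.83 L containers = 1187.49 L) + (two 593.75 L containers = 1187.5 L) = 2374.99 L.
2374.99 L ≤ 2500 L (road limit, Category FL) — within limit.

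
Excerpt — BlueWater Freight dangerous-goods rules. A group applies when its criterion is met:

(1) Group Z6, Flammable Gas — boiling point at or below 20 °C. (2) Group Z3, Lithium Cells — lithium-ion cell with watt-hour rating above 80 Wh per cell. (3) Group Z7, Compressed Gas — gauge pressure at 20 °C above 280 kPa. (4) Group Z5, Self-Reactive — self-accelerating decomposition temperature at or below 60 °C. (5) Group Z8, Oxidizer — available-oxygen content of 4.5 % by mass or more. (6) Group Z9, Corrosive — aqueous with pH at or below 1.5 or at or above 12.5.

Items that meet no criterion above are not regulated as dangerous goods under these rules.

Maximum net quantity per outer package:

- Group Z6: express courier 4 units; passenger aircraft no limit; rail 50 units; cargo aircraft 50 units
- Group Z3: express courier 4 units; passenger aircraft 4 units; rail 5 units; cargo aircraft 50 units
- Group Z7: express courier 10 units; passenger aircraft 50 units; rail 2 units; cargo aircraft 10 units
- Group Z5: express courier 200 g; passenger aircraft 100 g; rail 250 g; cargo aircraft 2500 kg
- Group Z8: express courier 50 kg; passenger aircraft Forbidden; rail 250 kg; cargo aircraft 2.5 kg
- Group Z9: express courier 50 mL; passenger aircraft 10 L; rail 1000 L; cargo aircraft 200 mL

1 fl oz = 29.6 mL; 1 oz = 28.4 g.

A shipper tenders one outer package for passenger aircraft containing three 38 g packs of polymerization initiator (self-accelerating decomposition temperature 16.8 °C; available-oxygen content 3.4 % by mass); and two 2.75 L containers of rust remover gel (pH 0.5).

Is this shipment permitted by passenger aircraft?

No

Self-accelerating decomposition temperature 16.8 °C meets the Group Z5 criterion (Self-Reactive), so the polymerization initiator is Group Z5.
The rust remover gel has pH 0.5, which is ≤ 1.5, so it is Group Z9 (Corrosive).
Group Z5 quantity: three 38 g packs = 114 g.
114 g exceeds the passenger aircraft limit of 100 g for Group Z5.
Group Z9 quantity: two 2.75 L containers = 5.5 L.
5.5 L is within the passenger aircraft limit of 10 L for Group Z9.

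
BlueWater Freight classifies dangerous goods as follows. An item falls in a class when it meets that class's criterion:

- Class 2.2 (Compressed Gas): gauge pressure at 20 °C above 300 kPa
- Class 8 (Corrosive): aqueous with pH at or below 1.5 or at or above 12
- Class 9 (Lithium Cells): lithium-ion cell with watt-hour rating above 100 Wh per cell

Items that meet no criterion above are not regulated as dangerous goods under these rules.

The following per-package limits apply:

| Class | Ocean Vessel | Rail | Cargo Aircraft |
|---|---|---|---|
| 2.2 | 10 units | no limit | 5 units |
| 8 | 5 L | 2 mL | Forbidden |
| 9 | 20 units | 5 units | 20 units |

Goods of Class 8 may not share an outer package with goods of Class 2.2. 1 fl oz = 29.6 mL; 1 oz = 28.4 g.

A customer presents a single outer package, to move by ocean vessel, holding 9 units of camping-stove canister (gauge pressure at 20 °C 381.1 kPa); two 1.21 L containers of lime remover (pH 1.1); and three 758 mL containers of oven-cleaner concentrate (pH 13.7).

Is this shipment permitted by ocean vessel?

No

Camping-stove canister: gauge pressure at 20 °C 381.1 kPa > 300 kPa → Class 2.2 (Compressed Gas).
Lime remover: pH 1.1 ≤ 1.5 → Class 8 (Corrosive).
pH 13.7 meets the Class 8 criterion (Corrosive), so the oven-cleaner concentrate is Class 8.
Total Class 8: (two 1.21 L containers = 2.42 L) + (three 758 mL containers = 2.274 L) = 4.694 L.
4.694 L ≤ 5 L (ocean vessel limit, Class 8) — within limit.
Class 2.2 quantity: 9 units.
9 units is within the ocean vessel limit of 10 units for Class 2.2.
Class 8 and Class 2.2 may not share an outer package.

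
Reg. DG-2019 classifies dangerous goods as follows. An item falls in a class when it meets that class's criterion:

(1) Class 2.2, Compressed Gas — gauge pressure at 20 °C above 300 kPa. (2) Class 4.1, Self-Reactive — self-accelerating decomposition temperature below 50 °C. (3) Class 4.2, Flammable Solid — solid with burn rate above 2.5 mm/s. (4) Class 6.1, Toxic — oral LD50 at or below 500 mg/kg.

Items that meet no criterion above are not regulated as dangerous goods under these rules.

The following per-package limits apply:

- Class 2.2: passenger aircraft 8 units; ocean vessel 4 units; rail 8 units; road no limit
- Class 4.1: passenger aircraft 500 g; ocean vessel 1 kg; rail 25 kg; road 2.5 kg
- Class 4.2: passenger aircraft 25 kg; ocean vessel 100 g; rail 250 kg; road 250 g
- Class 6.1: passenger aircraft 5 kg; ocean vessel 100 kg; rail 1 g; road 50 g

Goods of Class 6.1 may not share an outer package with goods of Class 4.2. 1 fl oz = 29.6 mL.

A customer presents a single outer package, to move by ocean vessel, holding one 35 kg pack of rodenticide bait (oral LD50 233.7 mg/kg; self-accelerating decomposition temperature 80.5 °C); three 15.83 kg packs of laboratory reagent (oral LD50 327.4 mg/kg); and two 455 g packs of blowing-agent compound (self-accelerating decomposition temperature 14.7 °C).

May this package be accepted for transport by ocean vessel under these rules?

Oral LD50 233.7 mg/kg meets the Class 6.1 criterion (Toxic), so the rodenticide bait is Class 6.1.
Oral LD50 327.4 mg/kg meets the Class 6.1 criterion (Toxic), so the laboratory reagent is Class 6.1.
With self-accelerating decomposition temperature 14.7 °C (< 50 °C), the blowing-agent compound falls in Class 4.1.
Class 6.1 net quantity: 35 kg + (three 15.83 kg packs = 47.49 kg) = 82.49 kg.
82.49 kg ≤ 100 kg (ocean vessel limit, Class 6.1) — within limit.
Class 4.1 quantity: two 455 g packs = 910 g.
910 g ≤ 1 kg (ocean vessel limit, Class 4.1) — within limit.
The segregation rule (Class 6.1 with Class 4.2) does not apply to Class 6.1 with Class 4.1.
Every hazard class is within its ocean vessel limit and no segregation rule is violated.

Yes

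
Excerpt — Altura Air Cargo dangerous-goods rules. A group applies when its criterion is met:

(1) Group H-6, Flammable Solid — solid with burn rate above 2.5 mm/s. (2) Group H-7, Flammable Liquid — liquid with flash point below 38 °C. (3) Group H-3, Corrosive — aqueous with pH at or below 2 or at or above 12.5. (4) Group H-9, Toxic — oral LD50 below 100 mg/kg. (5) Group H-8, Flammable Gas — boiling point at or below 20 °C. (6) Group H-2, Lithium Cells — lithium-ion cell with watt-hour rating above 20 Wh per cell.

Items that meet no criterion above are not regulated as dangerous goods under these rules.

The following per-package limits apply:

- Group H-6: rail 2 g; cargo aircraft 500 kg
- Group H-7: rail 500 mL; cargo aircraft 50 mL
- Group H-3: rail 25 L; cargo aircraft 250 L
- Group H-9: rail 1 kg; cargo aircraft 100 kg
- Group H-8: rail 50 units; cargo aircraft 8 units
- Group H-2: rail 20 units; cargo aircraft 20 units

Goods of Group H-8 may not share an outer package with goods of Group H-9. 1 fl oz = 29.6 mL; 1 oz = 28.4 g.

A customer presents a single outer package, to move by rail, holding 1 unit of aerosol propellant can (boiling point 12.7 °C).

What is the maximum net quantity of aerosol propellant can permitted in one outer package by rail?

50 units

Boiling point 12.7 °C meets the Group H-8 criterion (Flammable Gas), so the aerosol propellant can is Group H-8.
The rail limit for Group H-8 is 50 units.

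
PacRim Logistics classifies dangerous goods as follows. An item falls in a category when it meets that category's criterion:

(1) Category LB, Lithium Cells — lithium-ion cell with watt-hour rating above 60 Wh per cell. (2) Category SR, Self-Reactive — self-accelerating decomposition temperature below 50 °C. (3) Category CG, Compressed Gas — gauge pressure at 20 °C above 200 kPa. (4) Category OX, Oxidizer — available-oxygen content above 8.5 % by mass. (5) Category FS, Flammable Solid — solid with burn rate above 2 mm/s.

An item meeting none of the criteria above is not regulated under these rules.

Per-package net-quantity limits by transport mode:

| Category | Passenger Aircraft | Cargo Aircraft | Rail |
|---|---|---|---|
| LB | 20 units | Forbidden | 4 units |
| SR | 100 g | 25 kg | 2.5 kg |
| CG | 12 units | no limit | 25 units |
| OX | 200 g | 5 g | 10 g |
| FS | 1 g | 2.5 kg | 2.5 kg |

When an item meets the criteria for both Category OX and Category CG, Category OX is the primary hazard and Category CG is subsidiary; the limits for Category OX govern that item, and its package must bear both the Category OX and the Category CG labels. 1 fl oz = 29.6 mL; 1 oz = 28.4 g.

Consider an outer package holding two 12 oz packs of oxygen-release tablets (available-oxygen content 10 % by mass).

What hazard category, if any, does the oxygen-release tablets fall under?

Available-oxygen content 10 % by mass meets the Category OX criterion (Oxidizer), so the oxygen-release tablets are Category OX.

Category OX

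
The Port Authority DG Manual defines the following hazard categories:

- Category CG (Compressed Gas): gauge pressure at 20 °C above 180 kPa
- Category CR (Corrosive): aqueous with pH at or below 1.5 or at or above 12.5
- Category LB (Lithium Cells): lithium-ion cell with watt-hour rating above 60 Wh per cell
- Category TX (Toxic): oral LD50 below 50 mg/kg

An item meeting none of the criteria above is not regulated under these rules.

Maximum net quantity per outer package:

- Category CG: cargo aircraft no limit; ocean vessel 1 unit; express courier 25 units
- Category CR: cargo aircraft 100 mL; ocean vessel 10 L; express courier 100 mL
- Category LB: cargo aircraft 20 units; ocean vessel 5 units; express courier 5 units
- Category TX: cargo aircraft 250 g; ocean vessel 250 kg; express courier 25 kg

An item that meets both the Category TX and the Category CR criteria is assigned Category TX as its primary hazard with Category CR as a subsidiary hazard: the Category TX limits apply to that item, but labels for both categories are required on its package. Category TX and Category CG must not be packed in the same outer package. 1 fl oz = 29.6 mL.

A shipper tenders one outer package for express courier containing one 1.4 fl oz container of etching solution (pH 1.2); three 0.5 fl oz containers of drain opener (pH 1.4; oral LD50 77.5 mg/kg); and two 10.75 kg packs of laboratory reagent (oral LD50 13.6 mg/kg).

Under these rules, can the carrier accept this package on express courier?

The etching solution has pH 1.2, which is ≤ 1.5, so it is Category CR (Corrosive).
The drain opener has pH 1.4, which is ≤ 1.5, so it is Category CR (Corrosive).
With oral LD50 13.6 mg/kg (< 50 mg/kg), the laboratory reagent falls in Category TX.
Category CR net quantity: (one 1.4 fl oz container = 41.44 mL) + (three 0.5 fl oz containers = 44.4 mL) = 85.84 mL.
That is within the Category CR express courier limit of 100 mL.
Category TX quantity: two 10.75 kg packs = 21.5 kg.
21.5 kg is within the express courier limit of 25 kg for Category TX.
The segregation rule (Category TX with Category CG) does not apply to Category CR with Category TX.
Every hazard category is within its express courier limit and no segregation rule is violated.

Yes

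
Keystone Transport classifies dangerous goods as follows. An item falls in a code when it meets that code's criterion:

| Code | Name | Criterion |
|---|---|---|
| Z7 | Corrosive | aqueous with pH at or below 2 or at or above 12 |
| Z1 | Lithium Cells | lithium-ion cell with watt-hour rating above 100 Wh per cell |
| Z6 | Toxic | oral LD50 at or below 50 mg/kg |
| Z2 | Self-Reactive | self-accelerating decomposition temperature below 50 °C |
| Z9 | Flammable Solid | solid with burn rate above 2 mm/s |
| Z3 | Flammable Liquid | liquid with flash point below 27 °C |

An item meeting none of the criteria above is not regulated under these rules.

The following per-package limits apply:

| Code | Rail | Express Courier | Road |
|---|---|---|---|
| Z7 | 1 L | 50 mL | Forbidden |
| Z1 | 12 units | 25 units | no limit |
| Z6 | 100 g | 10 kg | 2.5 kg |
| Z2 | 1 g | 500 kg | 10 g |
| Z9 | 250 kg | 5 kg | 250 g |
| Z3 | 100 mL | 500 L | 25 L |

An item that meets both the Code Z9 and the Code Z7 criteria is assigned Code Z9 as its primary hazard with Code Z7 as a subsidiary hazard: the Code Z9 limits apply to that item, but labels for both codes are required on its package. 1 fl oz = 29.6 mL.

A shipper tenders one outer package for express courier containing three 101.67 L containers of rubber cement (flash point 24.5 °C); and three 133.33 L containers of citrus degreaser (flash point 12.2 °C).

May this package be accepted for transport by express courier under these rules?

The rubber cement has flash point 24.5 °C, which is < 27 °C, so it is Code Z3 (Flammable Liquid).
Flash point 12.2 °C meets the Code Z3 criterion (Flammable Liquid), so the citrus degreaser is Code Z3.
Total Code Z3: (three 101.67 L containers = 305.01 L) + (three 133.33 L containers = 399.99 L) = 705 L.
705 L > 500 L (express courier limit, Code Z3) — over the limit.

No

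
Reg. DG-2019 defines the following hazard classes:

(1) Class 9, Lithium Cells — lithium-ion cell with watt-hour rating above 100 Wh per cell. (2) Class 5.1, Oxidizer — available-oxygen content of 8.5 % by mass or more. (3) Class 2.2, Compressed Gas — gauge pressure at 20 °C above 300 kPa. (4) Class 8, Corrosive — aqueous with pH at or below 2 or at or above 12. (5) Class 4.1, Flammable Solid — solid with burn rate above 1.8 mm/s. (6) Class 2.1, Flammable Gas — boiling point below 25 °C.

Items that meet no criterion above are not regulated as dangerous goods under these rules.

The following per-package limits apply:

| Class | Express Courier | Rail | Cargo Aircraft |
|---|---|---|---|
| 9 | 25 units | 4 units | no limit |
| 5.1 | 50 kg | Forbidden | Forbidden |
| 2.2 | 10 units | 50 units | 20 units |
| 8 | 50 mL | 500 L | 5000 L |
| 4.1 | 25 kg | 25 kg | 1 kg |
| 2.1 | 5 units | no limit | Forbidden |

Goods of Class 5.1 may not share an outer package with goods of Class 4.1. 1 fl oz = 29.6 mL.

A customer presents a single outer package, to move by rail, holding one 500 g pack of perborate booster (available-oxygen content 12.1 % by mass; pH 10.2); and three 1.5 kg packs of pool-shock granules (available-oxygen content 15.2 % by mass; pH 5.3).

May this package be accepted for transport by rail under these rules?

Perborate booster: available-oxygen content 12.1 % by mass ≥ 8.5 % by mass → Class 5.1 (Oxidizer).
The pool-shock granules have available-oxygen content 15.2 % by mass, which is ≥ 8.5 % by mass, so they are Class 5.1 (Oxidizer).
Total Class 5.1: 500 g + (three 1.5 kg packs = 4.5 kg) = 5 kg.
By rail, Class 5.1 is Forbidden regardless of quantity.

No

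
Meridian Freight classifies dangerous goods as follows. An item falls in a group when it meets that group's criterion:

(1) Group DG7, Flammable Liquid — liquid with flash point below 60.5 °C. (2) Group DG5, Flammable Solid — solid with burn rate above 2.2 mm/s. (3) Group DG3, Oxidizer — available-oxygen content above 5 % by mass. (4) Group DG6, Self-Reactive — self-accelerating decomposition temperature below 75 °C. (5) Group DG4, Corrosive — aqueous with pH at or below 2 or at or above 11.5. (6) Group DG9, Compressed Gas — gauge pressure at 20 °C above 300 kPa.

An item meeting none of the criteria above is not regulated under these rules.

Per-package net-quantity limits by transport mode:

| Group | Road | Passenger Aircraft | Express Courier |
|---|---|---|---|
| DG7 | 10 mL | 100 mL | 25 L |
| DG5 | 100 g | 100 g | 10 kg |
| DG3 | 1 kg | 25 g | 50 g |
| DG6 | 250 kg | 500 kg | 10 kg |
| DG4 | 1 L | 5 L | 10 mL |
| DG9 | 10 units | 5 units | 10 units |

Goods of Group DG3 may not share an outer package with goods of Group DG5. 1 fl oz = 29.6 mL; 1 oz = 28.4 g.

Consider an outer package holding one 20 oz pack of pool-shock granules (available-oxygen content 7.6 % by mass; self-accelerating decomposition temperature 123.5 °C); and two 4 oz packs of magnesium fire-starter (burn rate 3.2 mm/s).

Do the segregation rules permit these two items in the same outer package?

No

With available-oxygen content 7.6 % by mass (> 5 % by mass), the pool-shock granules fall in Group DG3.
With burn rate 3.2 mm/s (> 2.2 mm/s), the magnesium fire-starter falls in Group DG5.
Group DG3 and Group DG5 may not share an outer package.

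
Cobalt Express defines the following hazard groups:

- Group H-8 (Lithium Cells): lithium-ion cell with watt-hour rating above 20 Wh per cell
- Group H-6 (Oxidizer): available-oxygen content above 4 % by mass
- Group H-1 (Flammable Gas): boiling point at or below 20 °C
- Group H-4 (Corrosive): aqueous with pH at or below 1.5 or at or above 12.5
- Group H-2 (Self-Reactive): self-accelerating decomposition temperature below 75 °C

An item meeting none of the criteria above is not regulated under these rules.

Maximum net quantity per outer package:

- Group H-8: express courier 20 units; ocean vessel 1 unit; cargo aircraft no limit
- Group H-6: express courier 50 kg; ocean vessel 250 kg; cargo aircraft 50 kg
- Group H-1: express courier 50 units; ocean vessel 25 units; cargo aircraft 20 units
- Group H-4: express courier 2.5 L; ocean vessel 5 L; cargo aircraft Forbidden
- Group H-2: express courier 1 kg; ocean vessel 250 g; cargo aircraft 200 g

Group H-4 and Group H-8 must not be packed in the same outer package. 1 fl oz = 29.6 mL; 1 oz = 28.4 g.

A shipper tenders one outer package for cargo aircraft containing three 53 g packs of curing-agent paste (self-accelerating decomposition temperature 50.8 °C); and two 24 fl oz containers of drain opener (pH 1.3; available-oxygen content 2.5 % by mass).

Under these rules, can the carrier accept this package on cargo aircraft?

With self-accelerating decomposition temperature 50.8 °C (< 75 °C), the curing-agent paste falls in Group H-2.
pH 1.3 meets the Group H-4 criterion (Corrosive), so the drain opener is Group H-4.
Group H-4 quantity: two 24 fl oz containers = 1420.8 mL.
Group H-4 is Forbidden by cargo aircraft.
Group H-2 quantity: three 53 g packs = 159 g.
That is within the Group H-2 cargo aircraft limit of 200 g.
The segregation rule (Group H-4 with Group H-8) does not apply to Group H-4 with Group H-2.

No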